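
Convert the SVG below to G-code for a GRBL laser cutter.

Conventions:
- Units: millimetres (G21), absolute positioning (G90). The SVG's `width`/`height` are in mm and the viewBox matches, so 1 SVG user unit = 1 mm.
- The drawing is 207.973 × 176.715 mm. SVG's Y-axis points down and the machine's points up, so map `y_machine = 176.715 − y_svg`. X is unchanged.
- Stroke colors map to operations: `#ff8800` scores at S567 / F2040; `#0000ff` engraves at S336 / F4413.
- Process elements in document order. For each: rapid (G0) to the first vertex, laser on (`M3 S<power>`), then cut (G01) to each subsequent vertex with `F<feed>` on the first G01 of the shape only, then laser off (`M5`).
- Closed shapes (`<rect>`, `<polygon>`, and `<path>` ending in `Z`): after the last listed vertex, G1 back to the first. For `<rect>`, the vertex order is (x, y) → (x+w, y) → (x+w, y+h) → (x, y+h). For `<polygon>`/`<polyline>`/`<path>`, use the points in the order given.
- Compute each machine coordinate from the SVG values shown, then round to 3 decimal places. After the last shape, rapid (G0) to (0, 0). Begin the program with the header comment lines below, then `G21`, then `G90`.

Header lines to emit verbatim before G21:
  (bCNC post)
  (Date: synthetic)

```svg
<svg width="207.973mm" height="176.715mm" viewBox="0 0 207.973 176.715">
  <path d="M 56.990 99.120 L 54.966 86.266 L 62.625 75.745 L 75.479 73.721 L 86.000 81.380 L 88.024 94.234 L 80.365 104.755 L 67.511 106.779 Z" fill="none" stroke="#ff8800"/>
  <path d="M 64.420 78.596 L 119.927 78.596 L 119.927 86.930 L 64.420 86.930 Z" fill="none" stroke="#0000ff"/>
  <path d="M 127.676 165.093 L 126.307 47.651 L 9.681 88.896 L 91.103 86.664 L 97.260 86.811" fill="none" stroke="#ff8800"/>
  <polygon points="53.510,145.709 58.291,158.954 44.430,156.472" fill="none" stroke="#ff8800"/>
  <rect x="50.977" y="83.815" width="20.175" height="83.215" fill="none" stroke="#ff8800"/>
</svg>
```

(bCNC post)
(Date: synthetic)
G21
G90
G0 X56.990 Y77.595
M3 S567
G01 X54.966 Y90.449 F2040
G01 X62.625 Y100.970
G01 X75.479 Y102.994
G01 X86.000 Y95.335
G01 X88.024 Y82.481
G01 X80.365 Y71.960
G01 X67.511 Y69.936
G01 X56.990 Y77.595
M5
G0 X64.420 Y98.119
M3 S336
G01 X119.927 Y98.119 F4413
G01 X119.927 Y89.785
G01 X64.420 Y89.785
G01 X64.420 Y98.119
M5
G0 X127.676 Y11.622
M3 S567
G01 X126.307 Y129.064 F2040
G01 X9.681 Y87.819
G01 X91.103 Y90.051
G01 X97.260 Y89.904
M5
G0 X53.510 Y31.006
M3 S567
G01 X58.291 Y17.761 F2040
G01 X44.430 Y20.243
G01 X53.510 Y31.006
M5
G0 X50.977 Y92.900
M3 S567
G01 X71.152 Y92.900 F2040
G01 X71.152 Y9.685
G01 X50.977 Y9.685
G01 X50.977 Y92.900
M5
G0 X0.000 Y0.000

Since the viewBox matches the mm dimensions, user units are millimetres directly. The only transform is the Y-flip y_m = 176.715 − y_svg.

Shape 1 is a regular polygon drawn with `<path>`. Its stroke #ff8800 means score at S567, F2040. After flipping Y the toolpath is (56.990,77.595) → (54.966,90.449) → (62.625,100.970) → (75.479,102.994) → (86.000,95.335) → (88.024,82.481) → (80.365,71.960) → (67.511,69.936) → (56.990,77.595), returning to the start.

Shape 2 is a rectangle drawn with `<path>`. Its stroke #0000ff means engrave at S336, F4413. After flipping Y the toolpath is (64.420,98.119) → (119.927,98.119) → (119.927,89.785) → (64.420,89.785) → (64.420,98.119), returning to the start.

Shape 3 is a open polyline drawn with `<path>`. Its stroke #ff8800 means score at S567, F2040. After flipping Y the toolpath is (127.676,11.622) → (126.307,129.064) → (9.681,87.819) → (91.103,90.051) → (97.260,89.904).

Shape 4 is a regular polygon drawn with `<polygon>`. Its stroke #ff8800 means score at S567, F2040. After flipping Y the toolpath is (53.510,31.006) → (58.291,17.761) → (44.430,20.243) → (53.510,31.006), returning to the start.

Shape 5 is a rectangle drawn with `<rect>`. Its stroke #ff8800 means score at S567, F2040. After flipping Y the toolpath is (50.977,92.900) → (71.152,92.900) → (71.152,9.685) → (50.977,9.685) → (50.977,92.900), returning to the start.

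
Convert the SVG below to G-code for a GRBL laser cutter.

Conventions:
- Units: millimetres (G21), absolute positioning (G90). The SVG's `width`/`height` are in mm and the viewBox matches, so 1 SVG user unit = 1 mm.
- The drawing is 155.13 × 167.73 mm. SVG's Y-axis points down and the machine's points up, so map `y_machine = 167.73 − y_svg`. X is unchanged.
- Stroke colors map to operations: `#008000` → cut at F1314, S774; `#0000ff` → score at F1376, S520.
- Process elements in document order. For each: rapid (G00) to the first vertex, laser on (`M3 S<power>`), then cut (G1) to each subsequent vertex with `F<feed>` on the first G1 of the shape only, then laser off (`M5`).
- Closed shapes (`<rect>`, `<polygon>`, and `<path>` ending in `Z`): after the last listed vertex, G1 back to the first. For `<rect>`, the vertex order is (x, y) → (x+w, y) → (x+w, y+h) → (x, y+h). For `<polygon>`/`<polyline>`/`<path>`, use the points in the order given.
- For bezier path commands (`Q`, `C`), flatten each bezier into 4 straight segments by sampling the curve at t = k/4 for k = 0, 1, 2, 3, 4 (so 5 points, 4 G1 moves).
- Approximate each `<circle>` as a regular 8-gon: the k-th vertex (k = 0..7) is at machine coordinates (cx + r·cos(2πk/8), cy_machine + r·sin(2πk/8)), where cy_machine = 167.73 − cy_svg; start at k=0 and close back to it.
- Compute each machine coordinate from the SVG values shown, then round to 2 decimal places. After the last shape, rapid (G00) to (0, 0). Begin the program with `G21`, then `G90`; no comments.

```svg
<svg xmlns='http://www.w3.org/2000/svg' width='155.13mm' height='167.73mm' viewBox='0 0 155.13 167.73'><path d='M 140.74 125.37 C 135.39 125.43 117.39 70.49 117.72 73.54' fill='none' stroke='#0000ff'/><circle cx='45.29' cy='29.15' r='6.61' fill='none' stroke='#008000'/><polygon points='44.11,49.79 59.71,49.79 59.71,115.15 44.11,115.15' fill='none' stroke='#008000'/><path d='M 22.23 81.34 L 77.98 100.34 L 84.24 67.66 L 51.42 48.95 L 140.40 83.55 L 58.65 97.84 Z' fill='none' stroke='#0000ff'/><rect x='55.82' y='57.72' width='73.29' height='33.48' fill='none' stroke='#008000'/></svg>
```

Since the viewBox matches the mm dimensions, user units are millimetres directly. The only transform is the Y-flip y_m = 167.73 − y_svg.

Shape 1 is a cubic bezier drawn with `<path>`. Its stroke #0000ff means score at S520, F1376. After flipping Y the toolpath is (140.74,42.36) → (134.84,50.86) → (127.10,69.40) → (120.43,87.37) → (117.72,94.19).

Shape 2 is a circle drawn with `<circle>`. Its stroke #008000 means cut at S774, F1314. After flipping Y the toolpath is (51.90,138.58) → (49.96,143.25) → (45.29,145.19) → (40.62,143.25) → (38.68,138.58) → (40.62,133.91) → (45.29,131.97) → (49.96,133.91) → (51.90,138.58), returning to the start.

Shape 3 is a rectangle drawn with `<polygon>`. Its stroke #008000 means cut at S774, F1314. After flipping Y the toolpath is (44.11,117.94) → (59.71,117.94) → (59.71,52.58) → (44.11,52.58) → (44.11,117.94), returning to the start.

Shape 4 is a closed polygon drawn with `<path>`. Its stroke #0000ff means score at S520, F1376. After flipping Y the toolpath is (22.23,86.39) → (77.98,67.39) → (84.24,100.07) → (51.42,118.78) → (140.40,84.18) → (58.65,69.89) → (22.23,86.39), returning to the start.

Shape 5 is a rectangle drawn with `<rect>`. Its stroke #008000 means cut at S774, F1314. After flipping Y the toolpath is (55.82,110.01) → (129.11,110.01) → (129.11,76.53) → (55.82,76.53) → (55.82,110.01), returning to the start.

G21
G90
G00 X140.74 Y42.36
M3 S520
G1 X134.84 Y50.86 F1376
G1 X127.10 Y69.40
G1 X120.43 Y87.37
G1 X117.72 Y94.19
M5
G00 X51.90 Y138.58
M3 S774
G1 X49.96 Y143.25 F1314
G1 X45.29 Y145.19
G1 X40.62 Y143.25
G1 X38.68 Y138.58
G1 X40.62 Y133.91
G1 X45.29 Y131.97
G1 X49.96 Y133.91
G1 X51.90 Y138.58
M5
G00 X44.11 Y117.94
M3 S774
G1 X59.71 Y117.94 F1314
G1 X59.71 Y52.58
G1 X44.11 Y52.58
G1 X44.11 Y117.94
M5
G00 X22.23 Y86.39
M3 S520
G1 X77.98 Y67.39 F1376
G1 X84.24 Y100.07
G1 X51.42 Y118.78
G1 X140.40 Y84.18
G1 X58.65 Y69.89
G1 X22.23 Y86.39
M5
G00 X55.82 Y110.01
M3 S774
G1 X129.11 Y110.01 F1314
G1 X129.11 Y76.53
G1 X55.82 Y76.53
G1 X55.82 Y110.01
M5
G00 X0.00 Y0.00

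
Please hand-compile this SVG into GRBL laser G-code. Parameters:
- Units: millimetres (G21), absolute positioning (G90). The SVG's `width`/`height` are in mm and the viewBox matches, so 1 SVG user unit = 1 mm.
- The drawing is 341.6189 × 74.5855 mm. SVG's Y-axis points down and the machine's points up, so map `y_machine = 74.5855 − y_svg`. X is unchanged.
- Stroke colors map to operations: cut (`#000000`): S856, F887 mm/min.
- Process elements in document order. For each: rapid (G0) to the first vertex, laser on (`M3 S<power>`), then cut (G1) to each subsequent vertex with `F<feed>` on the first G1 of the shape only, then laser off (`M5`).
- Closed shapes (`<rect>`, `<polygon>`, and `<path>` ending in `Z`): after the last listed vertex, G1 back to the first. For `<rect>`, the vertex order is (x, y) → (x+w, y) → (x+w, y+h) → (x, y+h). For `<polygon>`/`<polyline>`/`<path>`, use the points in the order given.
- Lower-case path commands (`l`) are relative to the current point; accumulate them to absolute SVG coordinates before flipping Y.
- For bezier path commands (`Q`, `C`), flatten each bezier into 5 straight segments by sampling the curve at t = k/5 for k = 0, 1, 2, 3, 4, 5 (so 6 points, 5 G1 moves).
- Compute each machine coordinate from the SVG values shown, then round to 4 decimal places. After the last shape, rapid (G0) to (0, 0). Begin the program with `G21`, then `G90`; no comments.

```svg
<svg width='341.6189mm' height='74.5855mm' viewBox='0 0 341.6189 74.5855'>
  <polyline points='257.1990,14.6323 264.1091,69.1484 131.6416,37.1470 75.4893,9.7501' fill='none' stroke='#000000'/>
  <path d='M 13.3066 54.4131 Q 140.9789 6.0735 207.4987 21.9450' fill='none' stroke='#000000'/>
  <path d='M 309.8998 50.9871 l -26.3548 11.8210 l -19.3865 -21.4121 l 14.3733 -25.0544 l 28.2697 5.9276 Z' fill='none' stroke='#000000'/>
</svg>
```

G21
G90
G0 X257.1990 Y59.9532
M3 S856
G1 X264.1091 Y5.4371 F887
G1 X131.6416 Y37.4385
G1 X75.4893 Y64.8354
M5
G0 X13.3066 Y20.1724
M3 S856
G1 X61.9294 Y36.9398 F887
G1 X105.6600 Y48.5703
G1 X144.4985 Y55.0639
G1 X178.4447 Y56.4207
G1 X207.4987 Y52.6405
M5
G0 X309.8998 Y23.5984
M3 S856
G1 X283.5450 Y11.7774 F887
G1 X264.1585 Y33.1895
G1 X278.5318 Y58.2439
G1 X306.8015 Y52.3163
G1 X309.8998 Y23.5984
M5
G0 X0.0000 Y0.0000

viewBox `0 0 341.6189 74.5855` with mm width/height → 1 unit = 1 mm. Flip: y_m = 74.5855 − y_svg.

**Shape 1** — `<polyline>` open polyline, stroke `#000000` → cut (S856, F887). Machine vertices: (257.1990,59.9532) → (264.1091,5.4371) → (131.6416,37.4385) → (75.4893,64.8354). Open path.

**Shape 2** — `<path>` quadratic bezier, stroke `#000000` → cut (S856, F887). Control points (SVG): P0=(13.3066,54.4131), P1=(140.9789,6.0735), P2=(207.4987,21.9450); sampled at t=k/5. Machine vertices: (13.3066,20.1724) → (61.9294,36.9398) → (105.6600,48.5703) → (144.4985,55.0639) → (178.4447,56.4207) → (207.4987,52.6405). Open path.

**Shape 3** — `<path>` regular polygon, stroke `#000000` → cut (S856, F887). Machine vertices: (309.8998,23.5984) → (283.5450,11.7774) → (264.1585,33.1895) → (278.5318,58.2439) → (306.8015,52.3163) → (309.8998,23.5984). Closed: final G1 returns to the first vertex.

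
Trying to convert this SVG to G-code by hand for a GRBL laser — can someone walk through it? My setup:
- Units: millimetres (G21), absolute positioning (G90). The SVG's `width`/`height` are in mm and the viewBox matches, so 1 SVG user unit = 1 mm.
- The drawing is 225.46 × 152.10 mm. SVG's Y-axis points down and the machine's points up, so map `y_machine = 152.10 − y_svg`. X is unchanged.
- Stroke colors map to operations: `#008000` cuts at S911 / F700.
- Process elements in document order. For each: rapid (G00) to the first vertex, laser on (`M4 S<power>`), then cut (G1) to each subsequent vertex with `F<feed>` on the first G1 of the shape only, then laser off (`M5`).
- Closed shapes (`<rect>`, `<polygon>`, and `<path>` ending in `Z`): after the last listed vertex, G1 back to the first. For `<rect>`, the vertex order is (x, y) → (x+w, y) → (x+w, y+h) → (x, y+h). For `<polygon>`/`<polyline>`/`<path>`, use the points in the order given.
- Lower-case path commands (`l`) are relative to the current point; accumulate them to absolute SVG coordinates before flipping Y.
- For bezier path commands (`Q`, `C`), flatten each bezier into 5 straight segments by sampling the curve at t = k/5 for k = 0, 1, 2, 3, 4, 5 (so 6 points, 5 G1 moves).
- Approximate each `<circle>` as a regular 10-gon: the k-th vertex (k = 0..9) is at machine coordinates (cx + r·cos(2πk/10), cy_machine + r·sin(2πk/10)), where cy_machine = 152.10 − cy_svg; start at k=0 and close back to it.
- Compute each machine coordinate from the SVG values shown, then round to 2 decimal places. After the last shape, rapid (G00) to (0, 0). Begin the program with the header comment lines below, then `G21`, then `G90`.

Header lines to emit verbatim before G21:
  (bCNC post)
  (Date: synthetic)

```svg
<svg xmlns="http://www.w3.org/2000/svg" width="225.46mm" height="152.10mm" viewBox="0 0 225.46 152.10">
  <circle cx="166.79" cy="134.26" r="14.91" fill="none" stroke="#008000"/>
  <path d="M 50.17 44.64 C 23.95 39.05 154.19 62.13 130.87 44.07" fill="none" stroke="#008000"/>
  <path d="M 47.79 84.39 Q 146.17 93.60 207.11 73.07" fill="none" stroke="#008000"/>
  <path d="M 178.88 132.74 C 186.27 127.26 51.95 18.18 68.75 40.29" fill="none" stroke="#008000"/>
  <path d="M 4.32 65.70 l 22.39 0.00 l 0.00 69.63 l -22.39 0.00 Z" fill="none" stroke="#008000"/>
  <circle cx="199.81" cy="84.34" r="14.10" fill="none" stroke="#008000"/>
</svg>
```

(bCNC post)
(Date: synthetic)
G21
G90
G00 X181.70 Y17.84
M4 S911
G1 X178.85 Y26.60 F700
G1 X171.40 Y32.02
G1 X162.18 Y32.02
G1 X154.73 Y26.60
G1 X151.88 Y17.84
G1 X154.73 Y9.08
G1 X162.18 Y3.66
G1 X171.40 Y3.66
G1 X178.85 Y9.08
G1 X181.70 Y17.84
M5
G00 X50.17 Y107.46
M4 S911
G1 X50.73 Y107.93 F700
G1 X73.97 Y104.87
G1 X104.99 Y101.64
G1 X128.91 Y101.57
G1 X130.87 Y108.03
M5
G00 X47.79 Y67.71
M4 S911
G1 X85.64 Y65.22 F700
G1 X120.50 Y65.10
G1 X152.37 Y67.36
G1 X181.24 Y72.01
G1 X207.11 Y79.03
M5
G00 X178.88 Y19.36
M4 S911
G1 X168.65 Y33.20 F700
G1 X138.47 Y60.64
G1 X102.39 Y90.40
G1 X74.46 Y111.21
G1 X68.75 Y111.81
M5
G00 X4.32 Y86.40
M4 S911
G1 X26.71 Y86.40 F700
G1 X26.71 Y16.77
G1 X4.32 Y16.77
G1 X4.32 Y86.40
M5
G00 X213.91 Y67.76
M4 S911
G1 X211.22 Y76.05 F700
G1 X204.17 Y81.17
G1 X195.45 Y81.17
G1 X188.40 Y76.05
G1 X185.71 Y67.76
G1 X188.40 Y59.47
G1 X195.45 Y54.35
G1 X204.17 Y54.35
G1 X211.22 Y59.47
G1 X213.91 Y67.76
M5
G00 X0.00 Y0.00

Since the viewBox matches the mm dimensions, user units are millimetres directly. The only transform is the Y-flip y_m = 152.10 − y_svg.

Shape 1 is a circle drawn with `<circle>`. Its stroke #008000 means cut at S911, F700. After flipping Y the toolpath is (181.70,17.84) → (178.85,26.60) → (171.40,32.02) → (162.18,32.02) → (154.73,26.60) → (151.88,17.84) → (154.73,9.08) → (162.18,3.66) → (171.40,3.66) → (178.85,9.08) → (181.70,17.84), returning to the start.

Shape 2 is a cubic bezier drawn with `<path>`. Its stroke #008000 means cut at S911, F700. After flipping Y the toolpath is (50.17,107.46) → (50.73,107.93) → (73.97,104.87) → (104.99,101.64) → (128.91,101.57) → (130.87,108.03).

Shape 3 is a quadratic bezier drawn with `<path>`. Its stroke #008000 means cut at S911, F700. After flipping Y the toolpath is (47.79,67.71) → (85.64,65.22) → (120.50,65.10) → (152.37,67.36) → (181.24,72.01) → (207.11,79.03).

Shape 4 is a cubic bezier drawn with `<path>`. Its stroke #008000 means cut at S911, F700. After flipping Y the toolpath is (178.88,19.36) → (168.65,33.20) → (138.47,60.64) → (102.39,90.40) → (74.46,111.21) → (68.75,111.81).

Shape 5 is a rectangle drawn with `<path>`. Its stroke #008000 means cut at S911, F700. After flipping Y the toolpath is (4.32,86.40) → (26.71,86.40) → (26.71,16.77) → (4.32,16.77) → (4.32,86.40), returning to the start.

Shape 6 is a circle drawn with `<circle>`. Its stroke #008000 means cut at S911, F700. After flipping Y the toolpath is (213.91,67.76) → (211.22,76.05) → (204.17,81.17) → (195.45,81.17) → (188.40,76.05) → (185.71,67.76) → (188.40,59.47) → (195.45,54.35) → (204.17,54.35) → (211.22,59.47) → (213.91,67.76), returning to the start.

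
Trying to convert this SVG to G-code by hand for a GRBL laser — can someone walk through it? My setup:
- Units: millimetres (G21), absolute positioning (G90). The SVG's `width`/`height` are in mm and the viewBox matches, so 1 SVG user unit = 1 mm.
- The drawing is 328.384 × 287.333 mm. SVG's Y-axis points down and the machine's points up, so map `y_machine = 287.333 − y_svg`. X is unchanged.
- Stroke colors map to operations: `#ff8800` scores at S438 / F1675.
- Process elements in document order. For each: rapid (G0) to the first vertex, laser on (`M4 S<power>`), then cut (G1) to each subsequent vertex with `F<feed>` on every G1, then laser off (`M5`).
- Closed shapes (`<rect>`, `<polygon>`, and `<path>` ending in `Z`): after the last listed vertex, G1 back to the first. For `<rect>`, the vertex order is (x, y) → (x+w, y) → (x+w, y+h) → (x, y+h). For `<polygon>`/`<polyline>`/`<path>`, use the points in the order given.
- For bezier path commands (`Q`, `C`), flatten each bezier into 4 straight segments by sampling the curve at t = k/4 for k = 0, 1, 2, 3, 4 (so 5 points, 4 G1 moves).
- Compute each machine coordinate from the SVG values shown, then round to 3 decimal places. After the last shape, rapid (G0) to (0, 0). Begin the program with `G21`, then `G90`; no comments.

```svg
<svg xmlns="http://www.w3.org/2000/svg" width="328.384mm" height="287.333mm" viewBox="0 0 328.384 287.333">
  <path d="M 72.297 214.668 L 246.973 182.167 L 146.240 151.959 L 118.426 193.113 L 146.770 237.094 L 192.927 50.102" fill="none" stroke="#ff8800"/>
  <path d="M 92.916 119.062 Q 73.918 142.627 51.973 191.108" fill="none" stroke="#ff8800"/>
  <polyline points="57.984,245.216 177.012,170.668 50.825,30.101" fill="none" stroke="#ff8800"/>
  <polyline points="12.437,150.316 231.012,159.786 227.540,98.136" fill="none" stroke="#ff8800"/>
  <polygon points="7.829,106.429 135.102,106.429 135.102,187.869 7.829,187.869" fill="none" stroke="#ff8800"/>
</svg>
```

1 u = 1 mm; y_m = 287.333 − y.

[1] `<path>` open polyline, #ff8800→score S438 F1675: (72.297,72.665) → (246.973,105.166) → (146.240,135.374) → (118.426,94.220) → (146.770,50.239) → (192.927,237.231)

[2] `<path>` quadratic bezier, #ff8800→score S438 F1675: (92.916,168.271) → (83.233,154.931) → (73.181,138.477) → (62.761,118.908) → (51.973,96.225)

[3] `<polyline>` open polyline, #ff8800→score S438 F1675: (57.984,42.117) → (177.012,116.665) → (50.825,257.232)

[4] `<polyline>` open polyline, #ff8800→score S438 F1675: (12.437,137.017) → (231.012,127.547) → (227.540,189.197)

[5] `<polygon>` rectangle, #ff8800→score S438 F1675: (7.829,180.904) → (135.102,180.904) → (135.102,99.464) → (7.829,99.464) → (7.829,180.904) (closed)

G21
G90
G0 X72.297 Y72.665
M4 S438
G1 X246.973 Y105.166 F1675
G1 X146.240 Y135.374 F1675
G1 X118.426 Y94.220 F1675
G1 X146.770 Y50.239 F1675
G1 X192.927 Y237.231 F1675
M5
G0 X92.916 Y168.271
M4 S438
G1 X83.233 Y154.931 F1675
G1 X73.181 Y138.477 F1675
G1 X62.761 Y118.908 F1675
G1 X51.973 Y96.225 F1675
M5
G0 X57.984 Y42.117
M4 S438
G1 X177.012 Y116.665 F1675
G1 X50.825 Y257.232 F1675
M5
G0 X12.437 Y137.017
M4 S438
G1 X231.012 Y127.547 F1675
G1 X227.540 Y189.197 F1675
M5
G0 X7.829 Y180.904
M4 S438
G1 X135.102 Y180.904 F1675
G1 X135.102 Y99.464 F1675
G1 X7.829 Y99.464 F1675
G1 X7.829 Y180.904 F1675
M5
G0 X0.000 Y0.000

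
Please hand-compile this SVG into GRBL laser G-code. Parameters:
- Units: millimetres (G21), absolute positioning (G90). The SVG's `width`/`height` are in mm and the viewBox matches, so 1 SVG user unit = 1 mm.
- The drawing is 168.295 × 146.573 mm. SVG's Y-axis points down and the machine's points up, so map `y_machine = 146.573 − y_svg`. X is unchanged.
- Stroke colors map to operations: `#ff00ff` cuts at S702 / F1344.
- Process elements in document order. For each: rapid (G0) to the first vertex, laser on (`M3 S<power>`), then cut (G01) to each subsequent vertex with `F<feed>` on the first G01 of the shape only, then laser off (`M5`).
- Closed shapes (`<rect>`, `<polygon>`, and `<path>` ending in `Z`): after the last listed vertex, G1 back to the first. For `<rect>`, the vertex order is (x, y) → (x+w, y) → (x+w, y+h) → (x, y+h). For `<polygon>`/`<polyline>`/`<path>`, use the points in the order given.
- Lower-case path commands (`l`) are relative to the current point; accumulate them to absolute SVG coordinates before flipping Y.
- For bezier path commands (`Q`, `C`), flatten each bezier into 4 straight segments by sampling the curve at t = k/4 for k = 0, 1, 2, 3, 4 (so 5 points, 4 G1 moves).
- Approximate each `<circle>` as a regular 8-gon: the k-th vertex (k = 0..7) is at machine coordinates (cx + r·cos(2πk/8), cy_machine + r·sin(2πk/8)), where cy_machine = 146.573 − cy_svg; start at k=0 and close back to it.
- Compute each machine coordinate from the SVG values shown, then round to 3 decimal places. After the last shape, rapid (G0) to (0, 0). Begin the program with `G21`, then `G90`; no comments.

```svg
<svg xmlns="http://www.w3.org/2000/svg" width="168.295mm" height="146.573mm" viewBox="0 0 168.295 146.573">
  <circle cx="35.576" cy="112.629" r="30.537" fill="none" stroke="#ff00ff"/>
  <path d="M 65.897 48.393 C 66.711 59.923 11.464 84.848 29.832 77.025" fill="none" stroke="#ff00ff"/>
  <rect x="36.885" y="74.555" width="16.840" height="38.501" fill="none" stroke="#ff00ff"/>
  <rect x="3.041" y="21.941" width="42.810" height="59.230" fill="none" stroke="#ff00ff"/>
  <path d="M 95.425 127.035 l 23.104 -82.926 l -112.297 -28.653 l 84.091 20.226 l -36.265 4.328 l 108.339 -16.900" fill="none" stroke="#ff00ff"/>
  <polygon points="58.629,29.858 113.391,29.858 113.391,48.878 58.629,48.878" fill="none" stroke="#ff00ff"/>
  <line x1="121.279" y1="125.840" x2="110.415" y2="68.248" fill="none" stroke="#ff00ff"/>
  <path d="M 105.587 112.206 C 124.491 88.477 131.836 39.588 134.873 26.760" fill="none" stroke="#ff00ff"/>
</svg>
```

G21
G90
G0 X66.113 Y33.944
M3 S702
G01 X57.169 Y55.537 F1344
G01 X35.576 Y64.481
G01 X13.983 Y55.537
G01 X5.039 Y33.944
G01 X13.983 Y12.351
G01 X35.576 Y3.407
G01 X57.169 Y12.351
G01 X66.113 Y33.944
M5
G0 X65.897 Y98.180
M3 S702
G01 X58.022 Y87.742 F1344
G01 X41.282 Y76.607
G01 X27.833 Y69.100
G01 X29.832 Y69.548
M5
G0 X36.885 Y72.018
M3 S702
G01 X53.725 Y72.018 F1344
G01 X53.725 Y33.517
G01 X36.885 Y33.517
G01 X36.885 Y72.018
M5
G0 X3.041 Y124.632
M3 S702
G01 X45.851 Y124.632 F1344
G01 X45.851 Y65.402
G01 X3.041 Y65.402
G01 X3.041 Y124.632
M5
G0 X95.425 Y19.538
M3 S702
G01 X118.529 Y102.464 F1344
G01 X6.232 Y131.117
G01 X90.323 Y110.891
G01 X54.058 Y106.563
G01 X162.397 Y123.463
M5
G0 X58.629 Y116.715
M3 S702
G01 X113.391 Y116.715 F1344
G01 X113.391 Y97.695
G01 X58.629 Y97.695
G01 X58.629 Y116.715
M5
G0 X121.279 Y20.733
M3 S702
G01 X110.415 Y78.325 F1344
M5
G0 X105.587 Y34.367
M3 S702
G01 X117.711 Y55.925 F1344
G01 X126.180 Y81.178
G01 X131.674 Y104.387
G01 X134.873 Y119.813
M5
G0 X0.000 Y0.000

1 u = 1 mm; y_m = 146.573 − y.

[1] `<circle>` circle, #ff00ff→cut S702 F1344: (66.113,33.944) → (57.169,55.537) → (35.576,64.481) → (13.983,55.537) → (5.039,33.944) → (13.983,12.351) → (35.576,3.407) → (57.169,12.351) → (66.113,33.944) (closed)

[2] `<path>` cubic bezier, #ff00ff→cut S702 F1344: (65.897,98.180) → (58.022,87.742) → (41.282,76.607) → (27.833,69.100) → (29.832,69.548)

[3] `<rect>` rectangle, #ff00ff→cut S702 F1344: (36.885,72.018) → (53.725,72.018) → (53.725,33.517) → (36.885,33.517) → (36.885,72.018) (closed)

[4] `<rect>` rectangle, #ff00ff→cut S702 F1344: (3.041,124.632) → (45.851,124.632) → (45.851,65.402) → (3.041,65.402) → (3.041,124.632) (closed)

[5] `<path>` open polyline, #ff00ff→cut S702 F1344: (95.425,19.538) → (118.529,102.464) → (6.232,131.117) → (90.323,110.891) → (54.058,106.563) → (162.397,123.463)

[6] `<polygon>` rectangle, #ff00ff→cut S702 F1344: (58.629,116.715) → (113.391,116.715) → (113.391,97.695) → (58.629,97.695) → (58.629,116.715) (closed)

[7] `<line>` line segment, #ff00ff→cut S702 F1344: (121.279,20.733) → (110.415,78.325)

[8] `<path>` cubic bezier, #ff00ff→cut S702 F1344: (105.587,34.367) → (117.711,55.925) → (126.180,81.178) → (131.674,104.387) → (134.873,119.813)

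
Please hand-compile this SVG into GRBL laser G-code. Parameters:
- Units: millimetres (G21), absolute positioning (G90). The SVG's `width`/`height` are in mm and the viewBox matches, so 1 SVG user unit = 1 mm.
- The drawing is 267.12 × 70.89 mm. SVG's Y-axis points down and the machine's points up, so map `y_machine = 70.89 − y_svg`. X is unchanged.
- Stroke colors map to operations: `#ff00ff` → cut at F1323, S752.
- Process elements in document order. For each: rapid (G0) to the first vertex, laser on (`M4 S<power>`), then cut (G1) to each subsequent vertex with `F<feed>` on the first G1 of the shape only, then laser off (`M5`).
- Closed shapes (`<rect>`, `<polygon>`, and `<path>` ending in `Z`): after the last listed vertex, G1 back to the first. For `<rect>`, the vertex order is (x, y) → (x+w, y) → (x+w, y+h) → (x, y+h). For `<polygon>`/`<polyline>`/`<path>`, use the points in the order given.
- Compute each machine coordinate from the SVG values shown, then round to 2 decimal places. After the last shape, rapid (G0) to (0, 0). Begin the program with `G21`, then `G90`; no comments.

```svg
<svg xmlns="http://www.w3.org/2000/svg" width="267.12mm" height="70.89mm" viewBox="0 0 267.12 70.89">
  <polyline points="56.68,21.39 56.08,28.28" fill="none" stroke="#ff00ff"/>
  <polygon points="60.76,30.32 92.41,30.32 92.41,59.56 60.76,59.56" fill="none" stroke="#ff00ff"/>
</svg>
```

viewBox `0 0 267.12 70.89` with mm width/height → 1 unit = 1 mm. Flip: y_m = 70.89 − y_svg.

**Shape 1** — `<polyline>` line segment, stroke `#ff00ff` → cut (S752, F1323). Machine vertices: (56.68,49.50) → (56.08,42.61). Open path.

**Shape 2** — `<polygon>` rectangle, stroke `#ff00ff` → cut (S752, F1323). Machine vertices: (60.76,40.57) → (92.41,40.57) → (92.41,11.33) → (60.76,11.33) → (60.76,40.57). Closed: final G1 returns to the first vertex.

G21
G90
G0 X56.68 Y49.50
M4 S752
G1 X56.08 Y42.61 F1323
M5
G0 X60.76 Y40.57
M4 S752
G1 X92.41 Y40.57 F1323
G1 X92.41 Y11.33
G1 X60.76 Y11.33
G1 X60.76 Y40.57
M5
G0 X0.00 Y0.00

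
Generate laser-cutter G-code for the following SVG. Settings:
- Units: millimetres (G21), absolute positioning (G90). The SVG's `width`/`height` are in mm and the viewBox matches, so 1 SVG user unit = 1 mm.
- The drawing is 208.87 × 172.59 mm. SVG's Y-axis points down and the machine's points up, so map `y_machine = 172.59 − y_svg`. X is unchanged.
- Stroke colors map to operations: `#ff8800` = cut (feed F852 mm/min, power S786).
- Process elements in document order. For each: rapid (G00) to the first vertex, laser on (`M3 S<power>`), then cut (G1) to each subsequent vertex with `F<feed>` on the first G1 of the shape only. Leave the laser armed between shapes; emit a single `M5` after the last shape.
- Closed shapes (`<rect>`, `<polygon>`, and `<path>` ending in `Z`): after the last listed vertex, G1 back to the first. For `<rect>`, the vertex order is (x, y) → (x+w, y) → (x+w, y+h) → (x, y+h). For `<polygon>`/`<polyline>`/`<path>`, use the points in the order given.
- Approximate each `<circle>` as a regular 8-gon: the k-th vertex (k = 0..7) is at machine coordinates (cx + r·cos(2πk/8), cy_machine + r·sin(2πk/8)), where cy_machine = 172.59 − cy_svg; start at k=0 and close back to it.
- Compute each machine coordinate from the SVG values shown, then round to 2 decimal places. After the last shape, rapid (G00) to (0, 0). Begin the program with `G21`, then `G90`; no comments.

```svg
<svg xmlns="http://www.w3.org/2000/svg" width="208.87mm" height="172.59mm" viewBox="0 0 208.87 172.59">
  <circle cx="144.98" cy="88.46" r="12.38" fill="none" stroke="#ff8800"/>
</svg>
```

1 u = 1 mm; y_m = 172.59 − y.

[1] `<circle>` circle, #ff8800→cut S786 F852: (157.36,84.13) → (153.73,92.88) → (144.98,96.51) → (136.23,92.88) → (132.60,84.13) → (136.23,75.38) → (144.98,71.75) → (153.73,75.38) → (157.36,84.13) (closed)

G21
G90
G00 X157.36 Y84.13
M3 S786
G1 X153.73 Y92.88 F852
G1 X144.98 Y96.51
G1 X136.23 Y92.88
G1 X132.60 Y84.13
G1 X136.23 Y75.38
G1 X144.98 Y71.75
G1 X153.73 Y75.38
G1 X157.36 Y84.13
M5
G00 X0.00 Y0.00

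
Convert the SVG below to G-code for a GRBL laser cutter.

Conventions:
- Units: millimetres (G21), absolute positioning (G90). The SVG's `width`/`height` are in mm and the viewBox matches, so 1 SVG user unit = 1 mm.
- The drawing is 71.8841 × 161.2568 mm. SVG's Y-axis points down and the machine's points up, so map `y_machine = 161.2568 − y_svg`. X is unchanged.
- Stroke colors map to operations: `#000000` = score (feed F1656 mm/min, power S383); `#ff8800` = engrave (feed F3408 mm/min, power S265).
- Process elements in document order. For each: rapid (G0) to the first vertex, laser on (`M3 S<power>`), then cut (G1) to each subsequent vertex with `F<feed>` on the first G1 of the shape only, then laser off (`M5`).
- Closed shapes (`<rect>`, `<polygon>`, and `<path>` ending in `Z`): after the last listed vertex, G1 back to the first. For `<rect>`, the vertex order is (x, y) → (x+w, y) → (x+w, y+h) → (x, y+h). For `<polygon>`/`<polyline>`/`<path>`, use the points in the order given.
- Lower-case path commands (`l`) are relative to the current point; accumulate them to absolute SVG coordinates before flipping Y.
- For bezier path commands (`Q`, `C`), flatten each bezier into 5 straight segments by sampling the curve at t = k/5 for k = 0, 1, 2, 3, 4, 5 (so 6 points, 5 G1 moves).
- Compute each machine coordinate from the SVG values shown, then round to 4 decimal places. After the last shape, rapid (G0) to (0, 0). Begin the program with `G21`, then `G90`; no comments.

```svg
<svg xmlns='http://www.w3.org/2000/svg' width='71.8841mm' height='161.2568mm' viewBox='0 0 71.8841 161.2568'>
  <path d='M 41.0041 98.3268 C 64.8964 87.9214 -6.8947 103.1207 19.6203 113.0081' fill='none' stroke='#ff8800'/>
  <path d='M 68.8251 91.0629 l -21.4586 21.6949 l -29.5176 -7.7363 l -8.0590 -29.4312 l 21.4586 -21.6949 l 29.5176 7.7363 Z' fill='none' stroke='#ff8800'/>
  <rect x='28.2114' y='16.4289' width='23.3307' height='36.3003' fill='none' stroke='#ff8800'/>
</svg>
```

viewBox `0 0 71.8841 161.2568` with mm width/height → 1 unit = 1 mm. Flip: y_m = 161.2568 − y_svg.

**Shape 1** — `<path>` cubic bezier, stroke `#ff8800` → engrave (S265, F3408). Control points (SVG): P0=(41.0041,98.3268), P1=(64.8964,87.9214), P2=(-6.8947,103.1207), P3=(19.6203,113.0081); sampled at t=k/5. Machine vertices: (41.0041,62.9300) → (45.4094,66.3480) → (36.1622,65.1049) → (22.5739,60.6846) → (13.9561,54.5712) → (19.6203,48.2487). Open path.

**Shape 2** — `<path>` regular polygon, stroke `#ff8800` → engrave (S265, F3408). Machine vertices: (68.8251,70.1939) → (47.3665,48.4990) → (17.8489,56.2353) → (9.7899,85.6665) → (31.2485,107.3614) → (60.7661,99.6251) → (68.8251,70.1939). Closed: final G1 returns to the first vertex.

**Shape 3** — `<rect>` rectangle, stroke `#ff8800` → engrave (S265, F3408). Machine vertices: (28.2114,144.8279) → (51.5421,144.8279) → (51.5421,108.5276) → (28.2114,108.5276) → (28.2114,144.8279). Closed: final G1 returns to the first vertex.

G21
G90
G0 X41.0041 Y62.9300
M3 S265
G1 X45.4094 Y66.3480 F3408
G1 X36.1622 Y65.1049
G1 X22.5739 Y60.6846
G1 X13.9561 Y54.5712
G1 X19.6203 Y48.2487
M5
G0 X68.8251 Y70.1939
M3 S265
G1 X47.3665 Y48.4990 F3408
G1 X17.8489 Y56.2353
G1 X9.7899 Y85.6665
G1 X31.2485 Y107.3614
G1 X60.7661 Y99.6251
G1 X68.8251 Y70.1939
M5
G0 X28.2114 Y144.8279
M3 S265
G1 X51.5421 Y144.8279 F3408
G1 X51.5421 Y108.5276
G1 X28.2114 Y108.5276
G1 X28.2114 Y144.8279
M5
G0 X0.0000 Y0.0000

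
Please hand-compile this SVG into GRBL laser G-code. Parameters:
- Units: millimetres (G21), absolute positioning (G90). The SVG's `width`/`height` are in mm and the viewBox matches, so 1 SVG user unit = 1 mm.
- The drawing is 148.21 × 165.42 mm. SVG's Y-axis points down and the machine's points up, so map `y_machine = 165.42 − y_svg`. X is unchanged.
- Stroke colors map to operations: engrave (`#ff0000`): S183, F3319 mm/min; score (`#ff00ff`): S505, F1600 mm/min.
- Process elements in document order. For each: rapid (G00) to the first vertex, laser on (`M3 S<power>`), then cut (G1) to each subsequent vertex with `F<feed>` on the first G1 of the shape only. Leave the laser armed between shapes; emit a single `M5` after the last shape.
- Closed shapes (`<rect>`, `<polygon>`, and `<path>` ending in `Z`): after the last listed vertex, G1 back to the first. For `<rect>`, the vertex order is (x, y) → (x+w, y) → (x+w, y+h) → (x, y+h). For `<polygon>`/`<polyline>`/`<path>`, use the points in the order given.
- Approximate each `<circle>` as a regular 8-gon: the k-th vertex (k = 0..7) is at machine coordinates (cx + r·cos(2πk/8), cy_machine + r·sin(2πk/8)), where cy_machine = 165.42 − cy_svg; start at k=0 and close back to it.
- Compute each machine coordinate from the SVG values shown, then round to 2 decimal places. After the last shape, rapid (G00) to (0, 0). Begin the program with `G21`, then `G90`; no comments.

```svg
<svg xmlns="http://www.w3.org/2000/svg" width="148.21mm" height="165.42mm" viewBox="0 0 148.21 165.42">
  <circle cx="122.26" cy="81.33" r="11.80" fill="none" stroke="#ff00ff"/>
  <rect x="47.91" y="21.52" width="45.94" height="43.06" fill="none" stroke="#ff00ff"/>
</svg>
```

viewBox `0 0 148.21 165.42` with mm width/height → 1 unit = 1 mm. Flip: y_m = 165.42 − y_svg.

**Shape 1** — `<circle>` circle, stroke `#ff00ff` → score (S505, F1600). Machine vertices: (134.06,84.09) → (130.60,92.43) → (122.26,95.89) → (113.92,92.43) → (110.46,84.09) → (113.92,75.75) → (122.26,72.29) → (130.60,75.75) → (134.06,84.09). Closed: final G1 returns to the first vertex.

**Shape 2** — `<rect>` rectangle, stroke `#ff00ff` → score (S505, F1600). Machine vertices: (47.91,143.90) → (93.85,143.90) → (93.85,100.84) → (47.91,100.84) → (47.91,143.90). Closed: final G1 returns to the first vertex.

G21
G90
G00 X134.06 Y84.09
M3 S505
G1 X130.60 Y92.43 F1600
G1 X122.26 Y95.89
G1 X113.92 Y92.43
G1 X110.46 Y84.09
G1 X113.92 Y75.75
G1 X122.26 Y72.29
G1 X130.60 Y75.75
G1 X134.06 Y84.09
G00 X47.91 Y143.90
M3 S505
G1 X93.85 Y143.90 F1600
G1 X93.85 Y100.84
G1 X47.91 Y100.84
G1 X47.91 Y143.90
M5
G00 X0.00 Y0.00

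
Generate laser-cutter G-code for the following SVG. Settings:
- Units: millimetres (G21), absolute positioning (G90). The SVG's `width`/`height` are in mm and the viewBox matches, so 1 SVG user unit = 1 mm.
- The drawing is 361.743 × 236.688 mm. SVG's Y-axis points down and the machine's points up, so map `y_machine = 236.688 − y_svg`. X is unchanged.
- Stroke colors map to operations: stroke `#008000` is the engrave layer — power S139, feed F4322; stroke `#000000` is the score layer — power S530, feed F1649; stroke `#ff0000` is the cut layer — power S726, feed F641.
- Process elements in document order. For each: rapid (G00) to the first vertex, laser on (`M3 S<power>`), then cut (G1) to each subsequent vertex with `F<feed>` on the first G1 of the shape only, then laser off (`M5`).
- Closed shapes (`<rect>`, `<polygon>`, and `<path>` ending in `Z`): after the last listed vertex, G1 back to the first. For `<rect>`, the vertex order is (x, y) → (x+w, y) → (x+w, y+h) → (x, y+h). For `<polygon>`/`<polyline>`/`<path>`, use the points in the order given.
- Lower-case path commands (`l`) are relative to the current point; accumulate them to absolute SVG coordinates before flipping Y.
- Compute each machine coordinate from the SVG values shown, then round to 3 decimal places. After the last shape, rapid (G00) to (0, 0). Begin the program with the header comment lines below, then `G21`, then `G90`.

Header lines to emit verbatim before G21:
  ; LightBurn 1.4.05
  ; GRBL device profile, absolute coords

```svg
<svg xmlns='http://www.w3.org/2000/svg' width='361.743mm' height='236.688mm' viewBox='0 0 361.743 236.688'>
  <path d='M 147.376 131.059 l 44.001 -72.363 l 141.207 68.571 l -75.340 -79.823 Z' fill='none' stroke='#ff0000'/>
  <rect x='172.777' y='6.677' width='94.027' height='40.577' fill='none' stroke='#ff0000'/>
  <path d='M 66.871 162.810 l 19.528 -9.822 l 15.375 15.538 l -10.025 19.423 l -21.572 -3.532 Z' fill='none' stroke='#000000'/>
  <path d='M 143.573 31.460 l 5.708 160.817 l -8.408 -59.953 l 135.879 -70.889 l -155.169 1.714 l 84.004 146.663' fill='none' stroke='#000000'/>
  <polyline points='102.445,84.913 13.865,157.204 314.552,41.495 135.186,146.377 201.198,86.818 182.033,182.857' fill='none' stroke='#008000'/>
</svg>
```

1 u = 1 mm; y_m = 236.688 − y.

[1] `<path>` closed polygon, #ff0000→cut S726 F641: (147.376,105.629) → (191.377,177.992) → (332.584,109.421) → (257.244,189.244) → (147.376,105.629) (closed)

[2] `<rect>` rectangle, #ff0000→cut S726 F641: (172.777,230.011) → (266.804,230.011) → (266.804,189.434) → (172.777,189.434) → (172.777,230.011) (closed)

[3] `<path>` regular polygon, #000000→score S530 F1649: (66.871,73.878) → (86.399,83.700) → (101.774,68.162) → (91.749,48.739) → (70.177,52.271) → (66.871,73.878) (closed)

[4] `<path>` open polyline, #000000→score S530 F1649: (143.573,205.228) → (149.281,44.411) → (140.873,104.364) → (276.752,175.253) → (121.583,173.539) → (205.587,26.876)

[5] `<polyline>` open polyline, #008000→engrave S139 F4322: (102.445,151.775) → (13.865,79.484) → (314.552,195.193) → (135.186,90.311) → (201.198,149.870) → (182.033,53.831)

; LightBurn 1.4.05
; GRBL device profile, absolute coords
G21
G90
G00 X147.376 Y105.629
M3 S726
G1 X191.377 Y177.992 F641
G1 X332.584 Y109.421
G1 X257.244 Y189.244
G1 X147.376 Y105.629
M5
G00 X172.777 Y230.011
M3 S726
G1 X266.804 Y230.011 F641
G1 X266.804 Y189.434
G1 X172.777 Y189.434
G1 X172.777 Y230.011
M5
G00 X66.871 Y73.878
M3 S530
G1 X86.399 Y83.700 F1649
G1 X101.774 Y68.162
G1 X91.749 Y48.739
G1 X70.177 Y52.271
G1 X66.871 Y73.878
M5
G00 X143.573 Y205.228
M3 S530
G1 X149.281 Y44.411 F1649
G1 X140.873 Y104.364
G1 X276.752 Y175.253
G1 X121.583 Y173.539
G1 X205.587 Y26.876
M5
G00 X102.445 Y151.775
M3 S139
G1 X13.865 Y79.484 F4322
G1 X314.552 Y195.193
G1 X135.186 Y90.311
G1 X201.198 Y149.870
G1 X182.033 Y53.831
M5
G00 X0.000 Y0.000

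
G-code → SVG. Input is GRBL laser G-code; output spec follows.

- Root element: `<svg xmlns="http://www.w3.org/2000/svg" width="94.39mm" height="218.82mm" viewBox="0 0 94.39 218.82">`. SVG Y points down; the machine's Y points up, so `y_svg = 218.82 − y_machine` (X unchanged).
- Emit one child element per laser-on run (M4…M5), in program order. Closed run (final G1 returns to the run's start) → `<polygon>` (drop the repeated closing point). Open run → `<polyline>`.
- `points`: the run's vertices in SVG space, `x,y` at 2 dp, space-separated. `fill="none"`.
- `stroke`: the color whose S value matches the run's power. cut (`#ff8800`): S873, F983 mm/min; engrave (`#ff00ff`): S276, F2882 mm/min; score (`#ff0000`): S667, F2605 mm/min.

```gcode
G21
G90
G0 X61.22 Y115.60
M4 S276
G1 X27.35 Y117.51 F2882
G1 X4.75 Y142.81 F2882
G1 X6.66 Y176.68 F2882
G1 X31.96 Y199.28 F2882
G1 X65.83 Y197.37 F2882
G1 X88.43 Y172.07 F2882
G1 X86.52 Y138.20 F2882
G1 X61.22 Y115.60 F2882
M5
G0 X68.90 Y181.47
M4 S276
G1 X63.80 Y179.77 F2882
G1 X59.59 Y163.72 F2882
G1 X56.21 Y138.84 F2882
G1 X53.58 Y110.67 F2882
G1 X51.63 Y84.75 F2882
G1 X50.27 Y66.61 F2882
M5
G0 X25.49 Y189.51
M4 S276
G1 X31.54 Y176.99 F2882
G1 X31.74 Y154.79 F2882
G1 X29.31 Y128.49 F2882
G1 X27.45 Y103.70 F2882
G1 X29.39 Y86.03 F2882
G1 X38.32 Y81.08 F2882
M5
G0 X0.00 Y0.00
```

<svg xmlns="http://www.w3.org/2000/svg" width="94.39mm" height="218.82mm" viewBox="0 0 94.39 218.82">
  <polygon points="61.22,103.22 27.35,101.31 4.75,76.01 6.66,42.14 31.96,19.54 65.83,21.45 88.43,46.75 86.52,80.62" fill="none" stroke="#ff00ff"/>
  <polyline points="68.90,37.35 63.80,39.05 59.59,55.10 56.21,79.98 53.58,108.15 51.63,134.07 50.27,152.21" fill="none" stroke="#ff00ff"/>
  <polyline points="25.49,29.31 31.54,41.83 31.74,64.03 29.31,90.33 27.45,115.12 29.39,132.79 38.32,137.74" fill="none" stroke="#ff00ff"/>
</svg>

Each laser-on run becomes one SVG element. Flip Y back into SVG space with y_svg = 218.82 − y_machine. Every run uses S276, so all elements get stroke `#ff00ff` (engrave).

Run 1: The run returns to its start, so emit a `<polygon>` with points (Y-flipped): 61.22,103.22 27.35,101.31 4.75,76.01 6.66,42.14 31.96,19.54 65.83,21.45 88.43,46.75 86.52,80.62.

Run 2: The run is open, so emit a `<polyline>` with points (Y-flipped): 68.90,37.35 63.80,39.05 59.59,55.10 56.21,79.98 53.58,108.15 51.63,134.07 50.27,152.21.

Run 3: The run is open, so emit a `<polyline>` with points (Y-flipped): 25.49,29.31 31.54,41.83 31.74,64.03 29.31,90.33 27.45,115.12 29.39,132.79 38.32,137.74.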